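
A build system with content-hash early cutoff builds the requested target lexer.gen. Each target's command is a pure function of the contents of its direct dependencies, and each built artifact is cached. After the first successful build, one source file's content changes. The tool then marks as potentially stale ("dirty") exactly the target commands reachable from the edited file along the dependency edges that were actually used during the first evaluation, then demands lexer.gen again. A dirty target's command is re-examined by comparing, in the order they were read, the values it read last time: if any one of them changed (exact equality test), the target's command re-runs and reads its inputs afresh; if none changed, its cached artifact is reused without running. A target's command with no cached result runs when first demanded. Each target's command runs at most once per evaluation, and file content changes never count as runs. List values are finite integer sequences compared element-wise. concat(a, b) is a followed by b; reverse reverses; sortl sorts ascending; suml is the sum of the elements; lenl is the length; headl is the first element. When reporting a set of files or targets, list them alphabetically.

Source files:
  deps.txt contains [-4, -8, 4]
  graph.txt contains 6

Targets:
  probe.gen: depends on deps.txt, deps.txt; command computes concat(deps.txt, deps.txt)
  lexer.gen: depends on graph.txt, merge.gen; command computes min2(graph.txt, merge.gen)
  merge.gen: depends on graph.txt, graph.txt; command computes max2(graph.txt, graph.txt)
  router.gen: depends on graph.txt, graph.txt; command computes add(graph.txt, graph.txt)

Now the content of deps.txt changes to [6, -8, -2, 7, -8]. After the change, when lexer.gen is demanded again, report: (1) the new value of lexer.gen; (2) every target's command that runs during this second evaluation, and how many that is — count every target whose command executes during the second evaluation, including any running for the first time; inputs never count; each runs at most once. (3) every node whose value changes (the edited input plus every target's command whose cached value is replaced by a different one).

First evaluation (everything demanded from the output):
  merge.gen = max2(6, 6) = 6
  lexer.gen = min2(6, 6) = 6

Propagation after the edit:
  deps.txt feeds no computation that the output demands — nothing is marked dirty and nothing runs.

Key observation: deps.txt is never demanded by the output, so the edit triggers no recomputation at all.

New value of lexer.gen: 6.
Target commands that run: none — 0 in total.
Values that change: deps.txt.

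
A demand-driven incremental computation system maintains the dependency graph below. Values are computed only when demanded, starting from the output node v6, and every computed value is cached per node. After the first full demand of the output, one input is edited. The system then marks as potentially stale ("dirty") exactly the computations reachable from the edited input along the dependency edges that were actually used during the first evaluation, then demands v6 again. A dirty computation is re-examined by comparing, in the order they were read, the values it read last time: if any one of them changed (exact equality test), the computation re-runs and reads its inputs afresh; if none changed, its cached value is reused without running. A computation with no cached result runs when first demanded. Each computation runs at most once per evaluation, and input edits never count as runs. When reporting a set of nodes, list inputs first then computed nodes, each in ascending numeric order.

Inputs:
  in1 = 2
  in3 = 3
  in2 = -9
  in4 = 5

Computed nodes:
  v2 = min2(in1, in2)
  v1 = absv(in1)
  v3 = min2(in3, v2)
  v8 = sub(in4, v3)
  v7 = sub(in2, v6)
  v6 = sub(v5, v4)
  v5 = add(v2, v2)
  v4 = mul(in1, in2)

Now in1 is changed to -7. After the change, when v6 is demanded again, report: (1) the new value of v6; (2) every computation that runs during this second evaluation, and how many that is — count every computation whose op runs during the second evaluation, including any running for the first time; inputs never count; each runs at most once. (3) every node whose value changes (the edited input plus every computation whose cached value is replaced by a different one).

First evaluation (everything demanded from the output):
  v2 = min2(2, -9) = -9
  v4 = mul(2, -9) = -18
  v5 = add(-9, -9) = -18
  v6 = sub(-18, -18) = 0

Propagation after the edit:
  v2: runs — in1 2->-7; result -9 (same value as before).
  v4: runs — in1 2->-7; result 63.
  v5: checked — values it read are unchanged (v2 unchanged, v2 unchanged); reused cached -18 without running.
  v6: runs — v4 -18->63; result -81.

Key observation: the cutoff stops propagation at v5 — its inputs' values are unchanged, so it reuses its cache.

New value of v6: -81.
Computations that run: v2, v4, v6 — 3 in total.
Values that change: in1, v4, v6.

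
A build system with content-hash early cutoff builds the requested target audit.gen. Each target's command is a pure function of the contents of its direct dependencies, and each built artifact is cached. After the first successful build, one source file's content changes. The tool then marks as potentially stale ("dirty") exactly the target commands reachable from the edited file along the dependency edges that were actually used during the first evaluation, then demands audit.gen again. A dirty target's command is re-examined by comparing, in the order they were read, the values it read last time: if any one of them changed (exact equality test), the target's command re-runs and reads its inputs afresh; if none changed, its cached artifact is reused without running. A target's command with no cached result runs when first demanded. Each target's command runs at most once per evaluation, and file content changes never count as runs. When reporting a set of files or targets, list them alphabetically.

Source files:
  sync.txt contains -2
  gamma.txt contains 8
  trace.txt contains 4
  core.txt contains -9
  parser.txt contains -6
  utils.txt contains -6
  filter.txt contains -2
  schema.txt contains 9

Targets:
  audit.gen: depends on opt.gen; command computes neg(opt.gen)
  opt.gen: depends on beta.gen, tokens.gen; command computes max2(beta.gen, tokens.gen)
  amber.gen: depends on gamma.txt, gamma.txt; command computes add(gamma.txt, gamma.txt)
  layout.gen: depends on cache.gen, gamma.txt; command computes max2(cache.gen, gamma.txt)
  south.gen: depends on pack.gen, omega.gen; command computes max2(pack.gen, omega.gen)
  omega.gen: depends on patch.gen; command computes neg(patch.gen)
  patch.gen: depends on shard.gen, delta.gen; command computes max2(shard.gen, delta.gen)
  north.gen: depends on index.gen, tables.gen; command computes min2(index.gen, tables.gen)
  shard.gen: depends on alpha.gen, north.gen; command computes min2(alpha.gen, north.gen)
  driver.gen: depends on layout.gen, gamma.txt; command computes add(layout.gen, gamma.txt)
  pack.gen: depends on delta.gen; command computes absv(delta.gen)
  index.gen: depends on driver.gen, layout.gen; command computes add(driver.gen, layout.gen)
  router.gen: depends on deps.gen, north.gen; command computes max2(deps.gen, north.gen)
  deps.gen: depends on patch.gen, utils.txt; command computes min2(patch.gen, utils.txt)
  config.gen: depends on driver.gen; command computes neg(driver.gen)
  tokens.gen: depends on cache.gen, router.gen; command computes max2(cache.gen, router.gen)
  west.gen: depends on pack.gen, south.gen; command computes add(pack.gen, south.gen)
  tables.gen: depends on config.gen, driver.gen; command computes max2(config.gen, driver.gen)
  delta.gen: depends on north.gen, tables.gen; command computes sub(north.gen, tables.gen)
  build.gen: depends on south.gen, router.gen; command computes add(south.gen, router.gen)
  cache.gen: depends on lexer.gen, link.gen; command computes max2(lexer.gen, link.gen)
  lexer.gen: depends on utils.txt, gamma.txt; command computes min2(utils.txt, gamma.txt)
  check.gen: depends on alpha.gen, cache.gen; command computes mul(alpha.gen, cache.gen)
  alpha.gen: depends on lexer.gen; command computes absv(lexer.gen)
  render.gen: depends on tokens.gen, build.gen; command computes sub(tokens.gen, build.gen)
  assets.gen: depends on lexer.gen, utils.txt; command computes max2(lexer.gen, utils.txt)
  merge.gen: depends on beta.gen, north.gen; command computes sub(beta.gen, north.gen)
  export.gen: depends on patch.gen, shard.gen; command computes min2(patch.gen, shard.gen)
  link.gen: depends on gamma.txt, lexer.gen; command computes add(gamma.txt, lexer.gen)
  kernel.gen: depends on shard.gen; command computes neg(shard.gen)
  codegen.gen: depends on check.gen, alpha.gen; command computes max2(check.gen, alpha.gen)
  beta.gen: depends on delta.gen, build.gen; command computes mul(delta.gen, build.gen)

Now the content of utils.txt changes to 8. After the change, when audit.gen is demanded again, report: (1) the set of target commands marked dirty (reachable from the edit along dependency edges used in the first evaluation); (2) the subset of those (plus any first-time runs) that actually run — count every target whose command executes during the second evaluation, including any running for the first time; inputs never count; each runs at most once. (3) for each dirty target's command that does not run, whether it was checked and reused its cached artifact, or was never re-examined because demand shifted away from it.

Marked dirty: alpha.gen, audit.gen, beta.gen, build.gen, cache.gen, config.gen, delta.gen, deps.gen, driver.gen, index.gen, layout.gen, lexer.gen, link.gen, north.gen, omega.gen, opt.gen, pack.gen, patch.gen, router.gen, shard.gen, south.gen, tables.gen, tokens.gen.
Target commands that run: alpha.gen, audit.gen, beta.gen, build.gen, cache.gen, config.gen, delta.gen, deps.gen, driver.gen, index.gen, layout.gen, lexer.gen, link.gen, north.gen, omega.gen, opt.gen, patch.gen, router.gen, shard.gen, south.gen, tables.gen, tokens.gen — 22 in total.
Checked but reused from cache: pack.gen.
Key observation: the cutoff stops propagation at pack.gen — its inputs' values are unchanged, so it reuses its cache.

First evaluation (everything demanded from the output):
  lexer.gen = min2(-6, 8) = -6
  alpha.gen = absv(-6) = 6
  link.gen = add(8, -6) = 2
  cache.gen = max2(-6, 2) = 2
  layout.gen = max2(2, 8) = 8
  driver.gen = add(8, 8) = 16
  config.gen = neg(16) = -16
  index.gen = add(16, 8) = 24
  tables.gen = max2(-16, 16) = 16
  north.gen = min2(24, 16) = 16
  delta.gen = sub(16, 16) = 0
  pack.gen = absv(0) = 0
  shard.gen = min2(6, 16) = 6
  patch.gen = max2(6, 0) = 6
  deps.gen = min2(6, -6) = -6
  omega.gen = neg(6) = -6
  router.gen = max2(-6, 16) = 16
  south.gen = max2(0, -6) = 0
  build.gen = add(0, 16) = 16
  beta.gen = mul(0, 16) = 0
  tokens.gen = max2(2, 16) = 16
  opt.gen = max2(0, 16) = 16
  audit.gen = neg(16) = -16

Propagation after the edit:
  lexer.gen: runs — utils.txt -6->8; result 8.
  alpha.gen: runs — lexer.gen -6->8; result 8.
  link.gen: runs — lexer.gen -6->8; result 16.
  cache.gen: runs — lexer.gen -6->8; link.gen 2->16; result 16.
  layout.gen: runs — cache.gen 2->16; result 16.
  driver.gen: runs — layout.gen 8->16; result 24.
  config.gen: runs — driver.gen 16->24; result -24.
  index.gen: runs — driver.gen 16->24; layout.gen 8->16; result 40.
  tables.gen: runs — config.gen -16->-24; driver.gen 16->24; result 24.
  north.gen: runs — index.gen 24->40; tables.gen 16->24; result 24.
  delta.gen: runs — north.gen 16->24; tables.gen 16->24; result 0 (same value as before).
  pack.gen: checked — values it read are unchanged (delta.gen unchanged); reused cached 0 without running.
  shard.gen: runs — alpha.gen 6->8; north.gen 16->24; result 8.
  patch.gen: runs — shard.gen 6->8; result 8.
  deps.gen: runs — patch.gen 6->8; utils.txt -6->8; result 8.
  omega.gen: runs — patch.gen 6->8; result -8.
  router.gen: runs — deps.gen -6->8; north.gen 16->24; result 24.
  south.gen: runs — omega.gen -6->-8; result 0 (same value as before).
  build.gen: runs — router.gen 16->24; result 24.
  beta.gen: runs — build.gen 16->24; result 0 (same value as before).
  tokens.gen: runs — cache.gen 2->16; router.gen 16->24; result 24.
  opt.gen: runs — tokens.gen 16->24; result 24.
  audit.gen: runs — opt.gen 16->24; result -24.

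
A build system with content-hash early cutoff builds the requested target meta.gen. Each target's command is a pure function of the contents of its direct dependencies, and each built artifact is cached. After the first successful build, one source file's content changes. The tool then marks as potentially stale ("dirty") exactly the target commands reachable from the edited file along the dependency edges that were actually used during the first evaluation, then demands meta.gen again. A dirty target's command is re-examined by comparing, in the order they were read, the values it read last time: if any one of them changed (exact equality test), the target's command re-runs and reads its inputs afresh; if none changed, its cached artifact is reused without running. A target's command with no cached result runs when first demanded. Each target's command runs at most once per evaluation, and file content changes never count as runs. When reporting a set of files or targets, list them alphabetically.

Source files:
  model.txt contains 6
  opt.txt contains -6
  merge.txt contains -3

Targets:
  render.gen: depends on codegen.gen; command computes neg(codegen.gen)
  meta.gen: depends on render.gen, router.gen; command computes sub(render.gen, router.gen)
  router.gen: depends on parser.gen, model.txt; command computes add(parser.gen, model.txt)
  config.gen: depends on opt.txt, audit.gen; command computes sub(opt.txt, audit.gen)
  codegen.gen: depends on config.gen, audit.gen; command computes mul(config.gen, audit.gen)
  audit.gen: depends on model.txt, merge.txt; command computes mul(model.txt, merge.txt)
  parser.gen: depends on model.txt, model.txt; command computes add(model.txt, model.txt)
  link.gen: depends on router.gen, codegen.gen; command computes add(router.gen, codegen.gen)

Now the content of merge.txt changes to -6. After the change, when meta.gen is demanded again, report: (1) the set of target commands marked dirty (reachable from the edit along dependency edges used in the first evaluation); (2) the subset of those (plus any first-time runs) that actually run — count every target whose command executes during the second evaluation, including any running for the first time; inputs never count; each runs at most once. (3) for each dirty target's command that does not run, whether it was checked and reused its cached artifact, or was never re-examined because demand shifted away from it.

Marked dirty: audit.gen, codegen.gen, config.gen, meta.gen, render.gen.
Target commands that run: audit.gen, codegen.gen, config.gen, meta.gen, render.gen — 5 in total.
Every dirty target's command ran.

First evaluation (everything demanded from the output):
  audit.gen = mul(6, -3) = -18
  config.gen = sub(-6, -18) = 12
  codegen.gen = mul(12, -18) = -216
  parser.gen = add(6, 6) = 12
  render.gen = neg(-216) = 216
  router.gen = add(12, 6) = 18
  meta.gen = sub(216, 18) = 198

Propagation after the edit:
  audit.gen: runs — merge.txt -3->-6; result -36.
  config.gen: runs — audit.gen -18->-36; result 30.
  codegen.gen: runs — config.gen 12->30; audit.gen -18->-36; result -1080.
  render.gen: runs — codegen.gen -216->-1080; result 1080.
  meta.gen: runs — render.gen 216->1080; result 1062.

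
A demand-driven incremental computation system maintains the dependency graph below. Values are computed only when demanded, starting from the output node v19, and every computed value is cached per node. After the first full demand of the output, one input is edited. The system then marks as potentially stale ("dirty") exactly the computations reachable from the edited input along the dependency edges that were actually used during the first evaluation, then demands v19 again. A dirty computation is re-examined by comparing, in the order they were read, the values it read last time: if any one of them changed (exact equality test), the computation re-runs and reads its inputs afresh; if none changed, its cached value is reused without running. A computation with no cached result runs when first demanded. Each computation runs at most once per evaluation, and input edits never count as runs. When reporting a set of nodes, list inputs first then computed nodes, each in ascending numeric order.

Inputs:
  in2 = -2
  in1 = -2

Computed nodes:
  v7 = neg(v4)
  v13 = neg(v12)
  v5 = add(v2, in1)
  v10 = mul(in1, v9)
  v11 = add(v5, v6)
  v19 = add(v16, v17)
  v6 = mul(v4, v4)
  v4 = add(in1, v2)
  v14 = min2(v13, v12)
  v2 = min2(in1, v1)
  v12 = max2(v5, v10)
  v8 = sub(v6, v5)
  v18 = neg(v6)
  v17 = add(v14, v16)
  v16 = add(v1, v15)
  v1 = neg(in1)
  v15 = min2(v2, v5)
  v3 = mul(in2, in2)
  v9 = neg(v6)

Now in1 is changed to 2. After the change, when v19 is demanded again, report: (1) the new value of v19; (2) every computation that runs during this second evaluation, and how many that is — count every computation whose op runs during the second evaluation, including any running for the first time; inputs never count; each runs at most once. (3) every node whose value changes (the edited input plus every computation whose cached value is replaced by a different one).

First evaluation (everything demanded from the output):
  v1 = neg(-2) = 2
  v2 = min2(-2, 2) = -2
  v4 = add(-2, -2) = -4
  v5 = add(-2, -2) = -4
  v6 = mul(-4, -4) = 16
  v9 = neg(16) = -16
  v10 = mul(-2, -16) = 32
  v12 = max2(-4, 32) = 32
  v13 = neg(32) = -32
  v14 = min2(-32, 32) = -32
  v15 = min2(-2, -4) = -4
  v16 = add(2, -4) = -2
  v17 = add(-32, -2) = -34
  v19 = add(-2, -34) = -36

Propagation after the edit:
  v1: runs — in1 -2->2; result -2.
  v2: runs — in1 -2->2; v1 2->-2; result -2 (same value as before).
  v4: runs — in1 -2->2; result 0.
  v5: runs — in1 -2->2; result 0.
  v6: runs — v4 -4->0; v4 -4->0; result 0.
  v9: runs — v6 16->0; result 0.
  v10: runs — in1 -2->2; v9 -16->0; result 0.
  v12: runs — v5 -4->0; v10 32->0; result 0.
  v13: runs — v12 32->0; result 0.
  v14: runs — v13 -32->0; v12 32->0; result 0.
  v15: runs — v5 -4->0; result -2.
  v16: runs — v1 2->-2; v15 -4->-2; result -4.
  v17: runs — v14 -32->0; v16 -2->-4; result -4.
  v19: runs — v16 -2->-4; v17 -34->-4; result -8.

New value of v19: -8.
Computations that run: v1, v2, v4, v5, v6, v9, v10, v12, v13, v14, v15, v16, v17, v19 — 14 in total.
Values that change: in1, v1, v4, v5, v6, v9, v10, v12, v13, v14, v15, v16, v17, v19.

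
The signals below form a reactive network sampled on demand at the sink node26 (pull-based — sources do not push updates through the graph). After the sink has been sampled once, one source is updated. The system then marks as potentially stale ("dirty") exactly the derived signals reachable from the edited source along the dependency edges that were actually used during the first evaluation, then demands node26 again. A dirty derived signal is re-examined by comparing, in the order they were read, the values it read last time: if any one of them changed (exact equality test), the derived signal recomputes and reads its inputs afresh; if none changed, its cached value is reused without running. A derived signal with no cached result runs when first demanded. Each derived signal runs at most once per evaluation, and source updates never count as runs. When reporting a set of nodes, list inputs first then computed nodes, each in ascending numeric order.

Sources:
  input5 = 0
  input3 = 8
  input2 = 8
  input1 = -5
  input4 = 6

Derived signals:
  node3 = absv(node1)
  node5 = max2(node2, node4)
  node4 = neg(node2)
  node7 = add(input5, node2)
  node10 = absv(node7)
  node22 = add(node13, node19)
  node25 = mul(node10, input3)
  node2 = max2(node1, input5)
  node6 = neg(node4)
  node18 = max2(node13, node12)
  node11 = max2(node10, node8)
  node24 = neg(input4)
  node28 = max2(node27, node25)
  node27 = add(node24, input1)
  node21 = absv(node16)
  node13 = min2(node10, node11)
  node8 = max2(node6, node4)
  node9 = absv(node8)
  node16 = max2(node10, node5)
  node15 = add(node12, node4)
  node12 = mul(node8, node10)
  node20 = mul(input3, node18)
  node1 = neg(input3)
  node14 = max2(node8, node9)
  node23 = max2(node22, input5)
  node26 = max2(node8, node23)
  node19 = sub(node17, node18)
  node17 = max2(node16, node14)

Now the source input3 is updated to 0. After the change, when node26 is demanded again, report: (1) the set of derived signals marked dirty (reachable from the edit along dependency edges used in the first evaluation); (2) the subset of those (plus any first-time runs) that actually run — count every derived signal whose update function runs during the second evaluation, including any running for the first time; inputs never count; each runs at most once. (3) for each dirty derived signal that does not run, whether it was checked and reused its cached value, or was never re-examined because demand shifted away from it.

Dirty set: node1, node2, node4, node5, node6, node7, node8, node9, node10, node11, node12, node13, node14, node16, node17, node18, node19, node22, node23, node26.
Run set: node1, node2 (2 run).
Re-examined without running (cache reused): node4, node5, node6, node7, node8, node9, node10, node11, node12, node13, node14, node16, node17, node18, node19, node22, node23, node26.
The important point: node2 recomputes to an identical value, and the output ends up unchanged.

Initial pass — values computed on the first demand:
  node1 = neg(8) = -8
  node2 = max2(-8, 0) = 0
  node4 = neg(0) = 0
  node5 = max2(0, 0) = 0
  node6 = neg(0) = 0
  node7 = add(0, 0) = 0
  node8 = max2(0, 0) = 0
  node9 = absv(0) = 0
  node10 = absv(0) = 0
  node11 = max2(0, 0) = 0
  node12 = mul(0, 0) = 0
  node13 = min2(0, 0) = 0
  node14 = max2(0, 0) = 0
  node16 = max2(0, 0) = 0
  node17 = max2(0, 0) = 0
  node18 = max2(0, 0) = 0
  node19 = sub(0, 0) = 0
  node22 = add(0, 0) = 0
  node23 = max2(0, 0) = 0
  node26 = max2(0, 0) = 0

Second demand — change propagation:
  node1: re-runs because input3 8->0; new result 0.
  node2: re-runs because node1 -8->0; new result 0 (unchanged).
  node4: re-examined; everything it read last time is the same (node2 unchanged) — cache 0 kept, no run.
  node5: re-examined; everything it read last time is the same (node2 unchanged, node4 unchanged) — cache 0 kept, no run.
  node6: re-examined; everything it read last time is the same (node4 unchanged) — cache 0 kept, no run.
  node7: re-examined; everything it read last time is the same (input5 unchanged, node2 unchanged) — cache 0 kept, no run.
  node8: re-examined; everything it read last time is the same (node6 unchanged, node4 unchanged) — cache 0 kept, no run.
  node9: re-examined; everything it read last time is the same (node8 unchanged) — cache 0 kept, no run.
  node10: re-examined; everything it read last time is the same (node7 unchanged) — cache 0 kept, no run.
  node11: re-examined; everything it read last time is the same (node10 unchanged, node8 unchanged) — cache 0 kept, no run.
  node12: re-examined; everything it read last time is the same (node8 unchanged, node10 unchanged) — cache 0 kept, no run.
  node13: re-examined; everything it read last time is the same (node10 unchanged, node11 unchanged) — cache 0 kept, no run.
  node14: re-examined; everything it read last time is the same (node8 unchanged, node9 unchanged) — cache 0 kept, no run.
  node16: re-examined; everything it read last time is the same (node10 unchanged, node5 unchanged) — cache 0 kept, no run.
  node17: re-examined; everything it read last time is the same (node16 unchanged, node14 unchanged) — cache 0 kept, no run.
  node18: re-examined; everything it read last time is the same (node13 unchanged, node12 unchanged) — cache 0 kept, no run.
  node19: re-examined; everything it read last time is the same (node17 unchanged, node18 unchanged) — cache 0 kept, no run.
  node22: re-examined; everything it read last time is the same (node13 unchanged, node19 unchanged) — cache 0 kept, no run.
  node23: re-examined; everything it read last time is the same (node22 unchanged, input5 unchanged) — cache 0 kept, no run.
  node26: re-examined; everything it read last time is the same (node8 unchanged, node23 unchanged) — cache 0 kept, no run.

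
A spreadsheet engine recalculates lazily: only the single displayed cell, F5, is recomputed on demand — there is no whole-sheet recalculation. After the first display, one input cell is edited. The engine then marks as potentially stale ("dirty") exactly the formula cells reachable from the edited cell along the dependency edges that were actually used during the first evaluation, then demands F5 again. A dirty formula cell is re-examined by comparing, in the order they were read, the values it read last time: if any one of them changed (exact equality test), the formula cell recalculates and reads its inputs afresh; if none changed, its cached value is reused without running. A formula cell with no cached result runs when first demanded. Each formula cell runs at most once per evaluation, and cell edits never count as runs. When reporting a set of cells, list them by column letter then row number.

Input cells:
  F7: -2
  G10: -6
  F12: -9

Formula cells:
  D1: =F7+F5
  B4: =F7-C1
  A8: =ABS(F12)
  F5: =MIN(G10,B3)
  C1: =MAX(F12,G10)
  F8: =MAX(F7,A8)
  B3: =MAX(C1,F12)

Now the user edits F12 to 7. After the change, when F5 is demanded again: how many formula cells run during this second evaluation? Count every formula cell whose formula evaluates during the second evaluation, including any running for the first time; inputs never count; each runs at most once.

First evaluation (everything demanded from the output):
  C1 = MAX(-9, -6) = -6
  B3 = MAX(-6, -9) = -6
  F5 = MIN(-6, -6) = -6

Propagation after the edit:
  C1: runs — F12 -9->7; result 7.
  B3: runs — C1 -6->7; F12 -9->7; result 7.
  F5: runs — B3 -6->7; result -6 (same value as before).

Formula cells that run: B3, C1, F5 — 3 in total.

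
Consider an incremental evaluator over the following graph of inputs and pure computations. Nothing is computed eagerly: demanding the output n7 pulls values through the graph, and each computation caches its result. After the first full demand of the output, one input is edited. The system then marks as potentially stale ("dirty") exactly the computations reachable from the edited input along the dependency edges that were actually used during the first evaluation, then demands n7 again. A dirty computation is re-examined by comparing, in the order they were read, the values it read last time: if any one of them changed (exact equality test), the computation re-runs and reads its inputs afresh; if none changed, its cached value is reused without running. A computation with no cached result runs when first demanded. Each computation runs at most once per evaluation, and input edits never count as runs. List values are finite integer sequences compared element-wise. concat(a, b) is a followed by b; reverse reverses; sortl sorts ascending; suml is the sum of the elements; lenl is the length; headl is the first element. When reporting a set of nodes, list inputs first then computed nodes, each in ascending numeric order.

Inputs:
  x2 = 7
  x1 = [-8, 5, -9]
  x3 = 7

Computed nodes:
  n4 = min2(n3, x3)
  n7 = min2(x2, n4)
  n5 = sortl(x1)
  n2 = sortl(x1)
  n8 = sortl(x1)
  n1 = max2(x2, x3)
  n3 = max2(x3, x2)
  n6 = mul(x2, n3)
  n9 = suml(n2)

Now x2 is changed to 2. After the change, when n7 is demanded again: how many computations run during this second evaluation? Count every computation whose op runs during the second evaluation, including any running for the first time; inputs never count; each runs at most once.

Run set: n3, n7 (2 run).
The important point: at n4 every value read last time is unchanged, so the dirty flag clears without a run.

Initial pass — values computed on the first demand:
  n3 = max2(7, 7) = 7
  n4 = min2(7, 7) = 7
  n7 = min2(7, 7) = 7

Second demand — change propagation:
  n3: re-runs because x2 7->2; new result 7 (unchanged).
  n4: re-examined; everything it read last time is the same (n3 unchanged, x3 unchanged) — cache 7 kept, no run.
  n7: re-runs because x2 7->2; new result 2.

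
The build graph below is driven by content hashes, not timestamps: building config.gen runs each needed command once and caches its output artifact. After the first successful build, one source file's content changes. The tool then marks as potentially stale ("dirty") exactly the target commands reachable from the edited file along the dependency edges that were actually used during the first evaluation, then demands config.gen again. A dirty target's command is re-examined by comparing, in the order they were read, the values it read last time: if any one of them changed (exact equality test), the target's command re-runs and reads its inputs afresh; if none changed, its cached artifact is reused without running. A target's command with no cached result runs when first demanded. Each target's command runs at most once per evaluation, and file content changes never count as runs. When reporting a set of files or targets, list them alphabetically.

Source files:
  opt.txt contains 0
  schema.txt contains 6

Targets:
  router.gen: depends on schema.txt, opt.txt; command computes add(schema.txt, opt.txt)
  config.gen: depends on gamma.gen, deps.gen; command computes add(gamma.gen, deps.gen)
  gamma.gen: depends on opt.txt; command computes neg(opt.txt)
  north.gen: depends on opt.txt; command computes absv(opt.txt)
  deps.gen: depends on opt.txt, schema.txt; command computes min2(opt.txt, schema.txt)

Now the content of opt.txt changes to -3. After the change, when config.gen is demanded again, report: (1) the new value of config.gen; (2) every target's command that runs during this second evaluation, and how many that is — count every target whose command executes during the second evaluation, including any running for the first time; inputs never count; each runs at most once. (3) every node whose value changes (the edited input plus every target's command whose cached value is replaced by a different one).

config.gen now evaluates to 0.
Run set: config.gen, deps.gen, gamma.gen (3 run).
Changed values: deps.gen, gamma.gen, opt.txt.

Initial pass — values computed on the first demand:
  deps.gen = min2(0, 6) = 0
  gamma.gen = neg(0) = 0
  config.gen = add(0, 0) = 0

Second demand — change propagation:
  deps.gen: re-runs because opt.txt 0->-3; new result -3.
  gamma.gen: re-runs because opt.txt 0->-3; new result 3.
  config.gen: re-runs because gamma.gen 0->3; deps.gen 0->-3; new result 0 (unchanged).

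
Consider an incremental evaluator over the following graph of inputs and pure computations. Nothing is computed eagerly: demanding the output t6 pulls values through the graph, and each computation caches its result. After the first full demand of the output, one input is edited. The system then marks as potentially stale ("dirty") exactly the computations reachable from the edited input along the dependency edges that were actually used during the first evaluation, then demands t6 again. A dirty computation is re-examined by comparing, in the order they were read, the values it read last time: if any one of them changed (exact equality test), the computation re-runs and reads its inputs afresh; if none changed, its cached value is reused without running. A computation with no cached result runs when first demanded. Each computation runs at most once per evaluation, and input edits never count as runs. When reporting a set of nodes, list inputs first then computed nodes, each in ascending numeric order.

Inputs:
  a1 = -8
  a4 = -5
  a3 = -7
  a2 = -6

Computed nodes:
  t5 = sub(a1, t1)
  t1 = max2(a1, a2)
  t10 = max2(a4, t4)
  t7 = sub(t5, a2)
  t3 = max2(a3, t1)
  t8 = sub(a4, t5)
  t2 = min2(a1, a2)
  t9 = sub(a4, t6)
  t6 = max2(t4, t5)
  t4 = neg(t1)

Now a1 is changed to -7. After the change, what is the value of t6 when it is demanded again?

t6 now evaluates to 6.
The important point: at t4 every value read last time is unchanged, so the dirty flag clears without a run.

Initial pass — values computed on the first demand:
  t1 = max2(-8, -6) = -6
  t4 = neg(-6) = 6
  t5 = sub(-8, -6) = -2
  t6 = max2(6, -2) = 6

Second demand — change propagation:
  t1: re-runs because a1 -8->-7; new result -6 (unchanged).
  t4: re-examined; everything it read last time is the same (t1 unchanged) — cache 6 kept, no run.
  t5: re-runs because a1 -8->-7; new result -1.
  t6: re-runs because t5 -2->-1; new result 6 (unchanged).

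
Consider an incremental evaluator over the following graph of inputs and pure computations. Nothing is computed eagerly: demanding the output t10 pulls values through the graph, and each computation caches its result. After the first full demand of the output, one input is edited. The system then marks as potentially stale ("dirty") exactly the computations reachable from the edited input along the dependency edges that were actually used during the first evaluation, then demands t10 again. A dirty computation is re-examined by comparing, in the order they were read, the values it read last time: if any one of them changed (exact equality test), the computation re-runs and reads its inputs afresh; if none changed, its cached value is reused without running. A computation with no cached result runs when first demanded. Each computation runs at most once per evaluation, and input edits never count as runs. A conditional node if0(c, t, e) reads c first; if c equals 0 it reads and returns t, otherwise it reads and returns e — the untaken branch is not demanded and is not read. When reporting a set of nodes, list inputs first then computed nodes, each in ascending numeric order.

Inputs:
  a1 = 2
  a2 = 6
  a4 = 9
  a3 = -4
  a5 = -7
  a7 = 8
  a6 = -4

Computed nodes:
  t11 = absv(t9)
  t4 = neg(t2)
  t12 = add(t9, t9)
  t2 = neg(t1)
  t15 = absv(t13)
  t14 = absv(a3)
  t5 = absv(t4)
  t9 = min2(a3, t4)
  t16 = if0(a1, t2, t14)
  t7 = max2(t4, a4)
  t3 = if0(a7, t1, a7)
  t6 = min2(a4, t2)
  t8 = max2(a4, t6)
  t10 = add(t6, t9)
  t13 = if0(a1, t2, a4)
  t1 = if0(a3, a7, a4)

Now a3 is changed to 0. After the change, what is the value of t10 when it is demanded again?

t10 now evaluates to -8.

Initial pass — values computed on the first demand:
  t1 = if0(a3=-4 -> else branch a4) = 9
  t2 = neg(9) = -9
  t4 = neg(-9) = 9
  t6 = min2(9, -9) = -9
  t9 = min2(-4, 9) = -4
  t10 = add(-9, -4) = -13

Second demand — change propagation:
  t1: re-runs because a3 -4->0; new result 8.
  t2: re-runs because t1 9->8; new result -8.
  t4: re-runs because t2 -9->-8; new result 8.
  t6: re-runs because t2 -9->-8; new result -8.
  t9: re-runs because a3 -4->0; t4 9->8; new result 0.
  t10: re-runs because t6 -9->-8; t9 -4->0; new result -8.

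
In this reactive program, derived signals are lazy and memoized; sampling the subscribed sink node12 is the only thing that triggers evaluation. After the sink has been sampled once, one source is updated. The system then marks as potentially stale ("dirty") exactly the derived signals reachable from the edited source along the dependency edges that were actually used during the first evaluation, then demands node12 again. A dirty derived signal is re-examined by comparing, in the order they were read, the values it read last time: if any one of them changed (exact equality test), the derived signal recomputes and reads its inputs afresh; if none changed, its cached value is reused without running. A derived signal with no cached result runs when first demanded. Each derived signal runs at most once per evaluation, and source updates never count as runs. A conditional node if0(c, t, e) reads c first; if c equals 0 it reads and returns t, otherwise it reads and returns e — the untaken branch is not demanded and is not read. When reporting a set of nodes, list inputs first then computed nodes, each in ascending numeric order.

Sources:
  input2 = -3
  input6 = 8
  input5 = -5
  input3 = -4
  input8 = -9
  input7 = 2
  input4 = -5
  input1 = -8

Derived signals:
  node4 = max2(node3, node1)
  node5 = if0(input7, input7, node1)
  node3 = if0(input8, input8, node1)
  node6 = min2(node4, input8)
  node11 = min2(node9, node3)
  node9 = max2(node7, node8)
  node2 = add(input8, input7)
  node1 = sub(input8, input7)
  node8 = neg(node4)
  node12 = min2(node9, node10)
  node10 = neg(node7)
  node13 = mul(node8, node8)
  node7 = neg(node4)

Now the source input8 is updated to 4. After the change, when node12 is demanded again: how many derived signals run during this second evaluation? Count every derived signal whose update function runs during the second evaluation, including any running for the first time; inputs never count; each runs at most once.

8 derived signals run: node1, node3, node4, node7, node8, node9, node10, node12.

First demand of the output computes:
  node1 = sub(-9, 2) = -11
  node3 = if0(input8=-9 -> else branch node1) = -11
  node4 = max2(-11, -11) = -11
  node7 = neg(-11) = 11
  node8 = neg(-11) = 11
  node9 = max2(11, 11) = 11
  node10 = neg(11) = -11
  node12 = min2(11, -11) = -11

After the edit, cleaning proceeds:
  node1: a read changed (input8 -9->4) — executes, giving 2.
  node3: a read changed (input8 -9->4; node1 -11->2) — executes, giving 2.
  node4: a read changed (node3 -11->2; node1 -11->2) — executes, giving 2.
  node7: a read changed (node4 -11->2) — executes, giving -2.
  node8: a read changed (node4 -11->2) — executes, giving -2.
  node9: a read changed (node7 11->-2; node8 11->-2) — executes, giving -2.
  node10: a read changed (node7 11->-2) — executes, giving 2.
  node12: a read changed (node9 11->-2; node10 -11->2) — executes, giving -2.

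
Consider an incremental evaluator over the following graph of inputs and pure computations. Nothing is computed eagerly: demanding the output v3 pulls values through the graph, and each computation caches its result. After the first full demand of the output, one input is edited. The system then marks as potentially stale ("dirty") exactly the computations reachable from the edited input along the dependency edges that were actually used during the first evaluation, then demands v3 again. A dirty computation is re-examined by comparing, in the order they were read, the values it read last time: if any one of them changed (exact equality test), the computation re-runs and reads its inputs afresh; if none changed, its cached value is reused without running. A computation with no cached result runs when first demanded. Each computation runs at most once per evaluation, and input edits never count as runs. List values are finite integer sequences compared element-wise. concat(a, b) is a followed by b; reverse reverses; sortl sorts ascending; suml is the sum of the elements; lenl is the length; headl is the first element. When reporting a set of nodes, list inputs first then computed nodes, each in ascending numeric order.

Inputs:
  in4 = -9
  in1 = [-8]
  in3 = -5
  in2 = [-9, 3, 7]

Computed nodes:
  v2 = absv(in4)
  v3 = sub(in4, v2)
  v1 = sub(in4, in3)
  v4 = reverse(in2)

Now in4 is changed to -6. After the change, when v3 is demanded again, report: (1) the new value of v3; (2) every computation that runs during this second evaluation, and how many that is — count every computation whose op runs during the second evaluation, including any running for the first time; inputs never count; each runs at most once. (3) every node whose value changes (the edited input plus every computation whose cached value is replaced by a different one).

v3 now evaluates to -12.
Run set: v2, v3 (2 run).
Changed values: in4, v2, v3.

Initial pass — values computed on the first demand:
  v2 = absv(-9) = 9
  v3 = sub(-9, 9) = -18

Second demand — change propagation:
  v2: re-runs because in4 -9->-6; new result 6.
  v3: re-runs because in4 -9->-6; v2 9->6; new result -12.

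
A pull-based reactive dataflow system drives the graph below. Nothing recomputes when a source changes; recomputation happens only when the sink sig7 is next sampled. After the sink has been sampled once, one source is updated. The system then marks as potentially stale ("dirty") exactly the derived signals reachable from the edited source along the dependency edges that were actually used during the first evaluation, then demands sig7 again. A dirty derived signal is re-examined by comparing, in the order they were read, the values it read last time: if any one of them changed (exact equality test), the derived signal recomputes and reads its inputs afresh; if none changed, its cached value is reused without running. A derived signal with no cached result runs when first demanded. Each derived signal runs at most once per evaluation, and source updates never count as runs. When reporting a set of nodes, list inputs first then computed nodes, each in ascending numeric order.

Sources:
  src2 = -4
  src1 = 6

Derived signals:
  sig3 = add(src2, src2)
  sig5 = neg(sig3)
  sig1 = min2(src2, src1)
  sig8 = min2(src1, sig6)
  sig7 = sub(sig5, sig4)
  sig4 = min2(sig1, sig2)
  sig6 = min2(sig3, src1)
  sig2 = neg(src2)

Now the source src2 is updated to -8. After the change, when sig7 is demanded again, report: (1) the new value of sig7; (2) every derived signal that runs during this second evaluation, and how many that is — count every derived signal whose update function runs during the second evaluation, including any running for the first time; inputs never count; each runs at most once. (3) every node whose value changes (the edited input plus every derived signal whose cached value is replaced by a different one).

New value of sig7: 24.
Derived signals that run: sig1, sig2, sig3, sig4, sig5, sig7 — 6 in total.
Values that change: src2, sig1, sig2, sig3, sig4, sig5, sig7.

First evaluation (everything demanded from the output):
  sig1 = min2(-4, 6) = -4
  sig2 = neg(-4) = 4
  sig3 = add(-4, -4) = -8
  sig4 = min2(-4, 4) = -4
  sig5 = neg(-8) = 8
  sig7 = sub(8, -4) = 12

Propagation after the edit:
  sig1: runs — src2 -4->-8; result -8.
  sig2: runs — src2 -4->-8; result 8.
  sig3: runs — src2 -4->-8; src2 -4->-8; result -16.
  sig4: runs — sig1 -4->-8; sig2 4->8; result -8.
  sig5: runs — sig3 -8->-16; result 16.
  sig7: runs — sig5 8->16; sig4 -4->-8; result 24.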